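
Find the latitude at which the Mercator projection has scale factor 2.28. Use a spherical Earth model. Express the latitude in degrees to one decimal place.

Mercator scale is k = sec φ = 1/cos φ.
1/cos φ = 2.28  ⇒  cos φ = 0.4386  ⇒  φ = arccos(0.4386) ≈ 64.0°.

64.0°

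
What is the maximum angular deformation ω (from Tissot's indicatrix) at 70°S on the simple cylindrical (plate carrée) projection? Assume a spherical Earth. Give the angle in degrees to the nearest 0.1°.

Plate carrée maps x = Rλ, y = Rφ. The meridian scale is h = 1 and the parallel scale is k = 1/cos φ = sec φ.
At 70°: h = 1.000, k = 2.924; principal scales a = 2.924, b = 1.000.
sin(ω/2) = (a − b)/(a + b) = 1.924/3.924 = 0.4903, so ω = 2 arcsin(0.4903) ≈ 58.7°.

58.7°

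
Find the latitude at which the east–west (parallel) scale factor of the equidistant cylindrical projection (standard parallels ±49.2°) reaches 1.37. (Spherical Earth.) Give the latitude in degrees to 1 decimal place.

61.5°

In the equirectangular projection with standard parallel φ₀ = 49.2° (x = Rλ cos φ₀, y = Rφ), meridians are true-scale (h = 1) and the parallel scale is k = cos φ₀ / cos φ.
k = cos φ₀ / cos φ = 1.37  ⇒  cos φ = cos 49.2° / 1.37 = 0.4769.
φ = arccos(0.4769) ≈ 61.5°.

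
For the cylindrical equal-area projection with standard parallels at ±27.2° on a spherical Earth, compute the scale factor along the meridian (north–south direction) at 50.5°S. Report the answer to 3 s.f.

For cylindrical equal-area with standard parallel φ₀, h = cos φ / cos φ₀ and k = cos φ₀ / cos φ, so h·k = 1.
h = cos 50.5° / cos 27.2° = 0.6361/0.8894 = 0.7152.

0.715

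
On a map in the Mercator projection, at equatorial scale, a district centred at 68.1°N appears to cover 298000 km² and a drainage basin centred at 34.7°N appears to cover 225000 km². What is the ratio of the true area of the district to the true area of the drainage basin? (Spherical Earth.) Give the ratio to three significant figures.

0.273

Since Mercator area scale is 1/cos²φ, the true area equals the apparent area multiplied by cos²φ.
True area of district: 298000 × cos²(68.1°) = 298000 × 0.1391 = 41460 km².
True area of drainage basin: 225000 × cos²(34.7°) = 225000 × 0.6759 = 152100 km².
Ratio = 41460 / 152100 ≈ 0.273.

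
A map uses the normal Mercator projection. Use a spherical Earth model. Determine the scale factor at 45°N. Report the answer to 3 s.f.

The Mercator projection is conformal; its linear scale factor is the same in every direction and equals sec φ = 1/cos φ.
k = 1/cos 45° = 1/0.7071 = 1.414.

1.41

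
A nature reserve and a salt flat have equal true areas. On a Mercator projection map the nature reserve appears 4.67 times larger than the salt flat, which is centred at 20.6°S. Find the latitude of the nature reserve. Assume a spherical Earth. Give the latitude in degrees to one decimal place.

On Mercator, (apparent₁)/(apparent₂) = sec²φ₁ / sec²φ₂ when true areas are equal.
cos²φ₂ / cos²φ₁ = 4.67  ⇒  cos φ₁ = cos 20.6° / √4.67 = 0.9361/2.161 = 0.4332.
φ₁ = arccos(0.4332) ≈ 64.3°.

64.3°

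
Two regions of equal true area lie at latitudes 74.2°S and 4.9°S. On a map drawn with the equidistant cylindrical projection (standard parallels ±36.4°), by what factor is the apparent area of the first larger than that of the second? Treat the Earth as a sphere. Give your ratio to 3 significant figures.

With standard parallel φ₀ = 36.4°, the equirectangular projection gives x = Rλ cos φ₀, y = Rφ, so h = 1 and k = cos 36.4° / cos φ.
Areal scale at 74.2°: h·k = 1.000 × 2.956 = 2.956.
Areal scale at 4.9°: h·k = 1.000 × 0.8078 = 0.8078.
Ratio = 2.956/0.8078 ≈ 3.66.

3.66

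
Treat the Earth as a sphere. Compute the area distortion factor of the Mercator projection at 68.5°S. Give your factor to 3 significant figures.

7.44

Mercator is conformal, so the point scale is isotropic: h = k = sec φ = 1/cos φ.
Areal scale = k² = sec²φ = 1/cos²(68.5°) = 1/0.3665² = 7.445.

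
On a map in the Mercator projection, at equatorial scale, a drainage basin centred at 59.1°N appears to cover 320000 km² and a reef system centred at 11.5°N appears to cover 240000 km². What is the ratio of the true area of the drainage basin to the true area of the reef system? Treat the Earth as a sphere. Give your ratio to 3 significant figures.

On Mercator the areal scale is sec²φ, so true area = apparent × cos²φ.
True area of drainage basin: 320000 × cos²(59.1°) = 320000 × 0.2637 = 84390 km².
True area of reef system: 240000 × cos²(11.5°) = 240000 × 0.9603 = 230500 km².
Ratio = 84390 / 230500 ≈ 0.366.

0.366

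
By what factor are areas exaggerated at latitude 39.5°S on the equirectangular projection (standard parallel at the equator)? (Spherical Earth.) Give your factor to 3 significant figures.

Plate carrée maps x = Rλ, y = Rφ. The meridian scale is h = 1 and the parallel scale is k = 1/cos φ = sec φ.
Areal scale = h·k = 1 × sec φ; at 39.5°, h = 1.000, k = 1.296, so h·k = 1.296.

1.30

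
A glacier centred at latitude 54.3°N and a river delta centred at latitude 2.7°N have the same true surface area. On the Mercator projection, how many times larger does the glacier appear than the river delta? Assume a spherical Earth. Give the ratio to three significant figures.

2.93

Mercator is conformal with k = sec φ, so areal scale = k² = sec²φ.
At 54.3°: sec²(54.3°) = 1/0.5835² = 2.937.
At 2.7°: sec²(2.7°) = 1/0.9989² = 1.002.
Ratio = 2.937/1.002 = cos²(2.7°)/cos²(54.3°) ≈ 2.93.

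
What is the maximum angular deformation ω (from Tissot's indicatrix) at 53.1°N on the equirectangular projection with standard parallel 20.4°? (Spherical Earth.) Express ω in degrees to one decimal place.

The equidistant cylindrical projection with φ₀ = 20.4° has h = 1 (meridians true) and k = cos φ₀ / cos φ along parallels.
At 53.1°: h = 1.000, k = 1.561; principal scales a = 1.561, b = 1.000.
sin(ω/2) = (a − b)/(a + b) = 0.5610/2.561 = 0.2191, so ω = 2 arcsin(0.2191) ≈ 25.3°.

25.3°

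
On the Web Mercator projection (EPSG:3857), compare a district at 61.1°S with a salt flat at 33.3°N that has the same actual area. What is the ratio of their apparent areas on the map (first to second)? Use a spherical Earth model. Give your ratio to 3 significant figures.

Mercator areal scale is sec²φ.
At 61.1°: sec²(61.1°) = 1/0.4833² = 4.282.
At 33.3°: sec²(33.3°) = 1/0.8358² = 1.431.
Ratio = 4.282/1.431 = cos²(33.3°)/cos²(61.1°) ≈ 2.99.

2.99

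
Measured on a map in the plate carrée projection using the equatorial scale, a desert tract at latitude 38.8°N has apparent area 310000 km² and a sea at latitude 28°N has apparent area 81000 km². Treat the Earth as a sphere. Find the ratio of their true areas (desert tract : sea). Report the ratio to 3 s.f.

3.38

Plate carrée has h = 1 and k = sec φ, giving areal scale sec φ; true area = (apparent area) · cos φ.
True area of desert tract: 310000 × cos(38.8°) = 310000 × 0.7793 = 241600 km².
True area of sea: 81000 × cos(28°) = 81000 × 0.8829 = 71520 km².
Ratio = 241600 / 71520 ≈ 3.38.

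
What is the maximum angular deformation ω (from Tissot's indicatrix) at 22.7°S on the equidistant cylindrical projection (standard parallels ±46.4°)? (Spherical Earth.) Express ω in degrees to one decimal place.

The equidistant cylindrical projection with φ₀ = 46.4° has h = 1 (meridians true) and k = cos φ₀ / cos φ along parallels.
At 22.7°: h = 1.000, k = 0.7475; principal scales a = 1.000, b = 0.7475.
sin(ω/2) = (a − b)/(a + b) = 0.2525/1.748 = 0.1445, so ω = 2 arcsin(0.1445) ≈ 16.6°.

16.6°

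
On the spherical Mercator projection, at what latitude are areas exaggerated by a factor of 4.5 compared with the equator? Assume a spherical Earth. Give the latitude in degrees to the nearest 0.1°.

61.9°

Mercator areal scale is sec²φ.
sec²φ = 4.5  ⇒  cos²φ = 0.2222  ⇒  cos φ = 0.4714.
φ = arccos(0.4714) ≈ 61.9°.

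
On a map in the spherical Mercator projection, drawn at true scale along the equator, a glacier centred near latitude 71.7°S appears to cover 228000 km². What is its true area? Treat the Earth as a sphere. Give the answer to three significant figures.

For Mercator, h = k = sec φ (a conformal cylindrical projection has a single point scale, 1/cos φ).
Areal scale = k² = sec²φ = 1/cos²(71.7°) = 1/0.3140² = 10.14.
True area = apparent / (areal scale) = 228000 / 10.14 ≈ 22500 km².

22500 km²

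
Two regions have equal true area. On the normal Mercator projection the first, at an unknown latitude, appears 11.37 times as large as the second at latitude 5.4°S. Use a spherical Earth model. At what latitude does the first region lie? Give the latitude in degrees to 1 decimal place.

On Mercator, (apparent₁)/(apparent₂) = sec²φ₁ / sec²φ₂ when true areas are equal.
cos²φ₂ / cos²φ₁ = 11.37  ⇒  cos φ₁ = cos 5.4° / √11.37 = 0.9956/3.372 = 0.2952.
φ₁ = arccos(0.2952) ≈ 72.8°.

72.8°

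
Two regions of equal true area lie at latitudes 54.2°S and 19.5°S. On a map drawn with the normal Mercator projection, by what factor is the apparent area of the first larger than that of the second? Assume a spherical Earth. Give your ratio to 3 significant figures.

2.60

Mercator is conformal with k = sec φ, so areal scale = k² = sec²φ.
At 54.2°: sec²(54.2°) = 1/0.5850² = 2.922.
At 19.5°: sec²(19.5°) = 1/0.9426² = 1.125.
Ratio = 2.922/1.125 = cos²(19.5°)/cos²(54.2°) ≈ 2.60.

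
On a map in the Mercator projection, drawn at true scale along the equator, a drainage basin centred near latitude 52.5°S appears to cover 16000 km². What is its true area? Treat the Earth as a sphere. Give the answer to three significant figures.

For Mercator, h = k = sec φ (a conformal cylindrical projection has a single point scale, 1/cos φ).
Areal scale = k² = sec²φ = 1/cos²(52.5°) = 1/0.6088² = 2.698.
True area = apparent / (areal scale) = 16000 / 2.698 ≈ 5930 km².

5930 km²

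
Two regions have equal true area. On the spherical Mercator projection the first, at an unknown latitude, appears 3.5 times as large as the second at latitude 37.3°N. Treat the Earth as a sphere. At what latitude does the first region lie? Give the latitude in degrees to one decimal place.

On Mercator, (apparent₁)/(apparent₂) = sec²φ₁ / sec²φ₂ when true areas are equal.
cos²φ₂ / cos²φ₁ = 3.5  ⇒  cos φ₁ = cos 37.3° / √3.5 = 0.7955/1.871 = 0.4252.
φ₁ = arccos(0.4252) ≈ 64.8°.

64.8°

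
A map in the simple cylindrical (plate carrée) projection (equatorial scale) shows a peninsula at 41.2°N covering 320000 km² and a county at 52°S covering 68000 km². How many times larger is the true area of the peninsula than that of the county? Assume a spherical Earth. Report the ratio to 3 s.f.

On the plate carrée, areal scale = h·k = 1 × sec φ, so true area = apparent × cos φ.
True area of peninsula: 320000 × cos(41.2°) = 320000 × 0.7524 = 240800 km².
True area of county: 68000 × cos(52°) = 68000 × 0.6157 = 41860 km².
Ratio = 240800 / 41860 ≈ 5.75.

5.75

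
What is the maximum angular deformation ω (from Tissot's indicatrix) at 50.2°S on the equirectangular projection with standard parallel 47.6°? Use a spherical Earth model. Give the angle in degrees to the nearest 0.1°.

In the equirectangular projection with standard parallel φ₀ = 47.6° (x = Rλ cos φ₀, y = Rφ), meridians are true-scale (h = 1) and the parallel scale is k = cos φ₀ / cos φ.
At 50.2°: h = 1.000, k = 1.053; principal scales a = 1.053, b = 1.000.
sin(ω/2) = (a − b)/(a + b) = 0.05342/2.053 = 0.02601, so ω = 2 arcsin(0.02601) ≈ 3.0°.

3.0°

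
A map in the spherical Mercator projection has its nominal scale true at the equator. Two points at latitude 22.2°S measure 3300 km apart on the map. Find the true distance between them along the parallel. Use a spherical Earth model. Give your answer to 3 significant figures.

For Mercator, h = k = sec φ (a conformal cylindrical projection has a single point scale, 1/cos φ).
Along the parallel at 22.2°, map distances are exaggerated by k = sec 22.2° = 1.080.
True distance = 3300 / 1.080 = 3300 × cos 22.2° ≈ 3060 km.

3060 km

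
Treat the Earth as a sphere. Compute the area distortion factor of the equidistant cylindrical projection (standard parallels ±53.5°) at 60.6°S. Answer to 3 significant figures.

In the equirectangular projection with standard parallel φ₀ = 53.5° (x = Rλ cos φ₀, y = Rφ), meridians are true-scale (h = 1) and the parallel scale is k = cos φ₀ / cos φ.
Areal scale = h·k = 1 × cos φ₀ / cos φ; at 60.6°, h = 1.000, k = 1.212, so h·k = 1.212.

1.21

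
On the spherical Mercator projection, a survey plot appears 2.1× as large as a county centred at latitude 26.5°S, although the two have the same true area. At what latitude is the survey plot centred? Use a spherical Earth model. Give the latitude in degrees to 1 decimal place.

51.9°

On Mercator, (apparent₁)/(apparent₂) = sec²φ₁ / sec²φ₂ when true areas are equal.
cos²φ₂ / cos²φ₁ = 2.1  ⇒  cos φ₁ = cos 26.5° / √2.1 = 0.8949/1.449 = 0.6176.
φ₁ = arccos(0.6176) ≈ 51.9°.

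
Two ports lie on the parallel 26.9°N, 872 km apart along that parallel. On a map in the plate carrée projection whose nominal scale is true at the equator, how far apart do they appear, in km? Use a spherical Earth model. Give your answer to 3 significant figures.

978 km

Plate carrée maps x = Rλ, y = Rφ. The meridian scale is h = 1 and the parallel scale is k = 1/cos φ = sec φ.
Along the parallel, k = sec 26.9° = 1/0.8918 = 1.121.
Map distance = 872 × 1.121 ≈ 978 km.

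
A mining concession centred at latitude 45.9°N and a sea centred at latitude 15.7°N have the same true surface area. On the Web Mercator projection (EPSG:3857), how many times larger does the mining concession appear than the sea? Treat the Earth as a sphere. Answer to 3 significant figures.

1.91

On Mercator, area is exaggerated by sec²φ = 1/cos²φ.
At 45.9°: sec²(45.9°) = 1/0.6959² = 2.065.
At 15.7°: sec²(15.7°) = 1/0.9627² = 1.079.
Ratio = 2.065/1.079 = cos²(15.7°)/cos²(45.9°) ≈ 1.91.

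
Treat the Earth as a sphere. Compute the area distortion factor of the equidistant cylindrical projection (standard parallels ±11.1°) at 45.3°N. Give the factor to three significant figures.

1.40

With standard parallel φ₀ = 11.1°, the equirectangular projection gives x = Rλ cos φ₀, y = Rφ, so h = 1 and k = cos 11.1° / cos φ.
Areal scale = h·k = 1 × cos φ₀ / cos φ; at 45.3°, h = 1.000, k = 1.395, so h·k = 1.395.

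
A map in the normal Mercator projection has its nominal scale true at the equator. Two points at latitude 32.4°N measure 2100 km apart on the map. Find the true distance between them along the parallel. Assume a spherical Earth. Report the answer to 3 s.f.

1770 km

For Mercator, h = k = sec φ (a conformal cylindrical projection has a single point scale, 1/cos φ).
Along the parallel at 32.4°, map distances are exaggerated by k = sec 32.4° = 1.184.
True distance = 2100 / 1.184 = 2100 × cos 32.4° ≈ 1770 km.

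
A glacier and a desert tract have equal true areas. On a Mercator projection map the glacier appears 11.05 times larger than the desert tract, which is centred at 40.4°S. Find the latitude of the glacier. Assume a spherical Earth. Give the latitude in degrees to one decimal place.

On Mercator, (apparent₁)/(apparent₂) = sec²φ₁ / sec²φ₂ when true areas are equal.
cos²φ₂ / cos²φ₁ = 11.05  ⇒  cos φ₁ = cos 40.4° / √11.05 = 0.7615/3.324 = 0.2291.
φ₁ = arccos(0.2291) ≈ 76.8°.

76.8°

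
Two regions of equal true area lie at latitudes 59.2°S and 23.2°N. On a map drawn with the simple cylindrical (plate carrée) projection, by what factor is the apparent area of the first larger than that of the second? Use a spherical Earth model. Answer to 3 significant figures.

1.80

In the plate carrée (x = Rλ, y = Rφ), meridians are true-scale (h = 1) and parallels are stretched by k = sec φ.
Areal scale at 59.2°: h·k = 1.000 × 1.953 = 1.953.
Areal scale at 23.2°: h·k = 1.000 × 1.088 = 1.088.
Ratio = 1.953/1.088 ≈ 1.80.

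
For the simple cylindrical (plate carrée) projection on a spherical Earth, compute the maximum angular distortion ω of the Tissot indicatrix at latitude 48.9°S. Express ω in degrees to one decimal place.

For the equirectangular projection with φ₀ = 0 (plate carrée), h = 1 along meridians and k = sec φ along parallels.
At 48.9°: h = 1.000, k = 1.521; principal scales a = 1.521, b = 1.000.
sin(ω/2) = (a − b)/(a + b) = 0.5212/2.521 = 0.2067, so ω = 2 arcsin(0.2067) ≈ 23.9°.

23.9°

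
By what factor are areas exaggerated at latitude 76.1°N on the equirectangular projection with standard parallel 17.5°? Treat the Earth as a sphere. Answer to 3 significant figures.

The equidistant cylindrical projection with φ₀ = 17.5° has h = 1 (meridians true) and k = cos φ₀ / cos φ along parallels.
Areal scale = h·k = 1 × cos φ₀ / cos φ; at 76.1°, h = 1.000, k = 3.970, so h·k = 3.970.

3.97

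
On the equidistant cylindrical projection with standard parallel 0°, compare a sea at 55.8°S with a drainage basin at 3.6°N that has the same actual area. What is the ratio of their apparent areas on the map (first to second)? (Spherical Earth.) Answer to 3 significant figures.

1.78

In the plate carrée (x = Rλ, y = Rφ), meridians are true-scale (h = 1) and parallels are stretched by k = sec φ.
Areal scale at 55.8°: h·k = 1.000 × 1.779 = 1.779.
Areal scale at 3.6°: h·k = 1.000 × 1.002 = 1.002.
Ratio = 1.779/1.002 ≈ 1.78.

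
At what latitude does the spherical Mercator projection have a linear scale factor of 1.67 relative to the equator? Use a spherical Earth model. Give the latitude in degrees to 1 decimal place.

53.2°

Mercator scale is k = sec φ = 1/cos φ.
1/cos φ = 1.67  ⇒  cos φ = 0.5988  ⇒  φ = arccos(0.5988) ≈ 53.2°.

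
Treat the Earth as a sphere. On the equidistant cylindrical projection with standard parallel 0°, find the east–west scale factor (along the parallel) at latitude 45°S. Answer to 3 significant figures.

1.41

For the equirectangular projection with φ₀ = 0 (plate carrée), h = 1 along meridians and k = sec φ along parallels.
k = 1/cos 45° = 1/0.7071 = 1.414.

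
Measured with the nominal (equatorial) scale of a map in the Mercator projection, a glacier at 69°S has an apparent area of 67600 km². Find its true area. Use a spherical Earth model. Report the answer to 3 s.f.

For Mercator, h = k = sec φ (a conformal cylindrical projection has a single point scale, 1/cos φ).
Areal scale = k² = sec²φ = 1/cos²(69°) = 1/0.3584² = 7.786.
True area = apparent / (areal scale) = 67600 / 7.786 ≈ 8680 km².

8680 km²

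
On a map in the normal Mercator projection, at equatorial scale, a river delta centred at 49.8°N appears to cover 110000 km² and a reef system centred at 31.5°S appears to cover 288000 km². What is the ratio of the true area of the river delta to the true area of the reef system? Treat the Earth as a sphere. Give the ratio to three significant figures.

Since Mercator area scale is 1/cos²φ, the true area equals the apparent area multiplied by cos²φ.
True area of river delta: 110000 × cos²(49.8°) = 110000 × 0.4166 = 45830 km².
True area of reef system: 288000 × cos²(31.5°) = 288000 × 0.7270 = 209400 km².
Ratio = 45830 / 209400 ≈ 0.219.

0.219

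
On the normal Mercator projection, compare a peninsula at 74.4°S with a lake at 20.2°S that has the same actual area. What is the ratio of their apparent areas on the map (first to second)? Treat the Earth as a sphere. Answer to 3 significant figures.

12.2

On Mercator, area is exaggerated by sec²φ = 1/cos²φ.
At 74.4°: sec²(74.4°) = 1/0.2689² = 13.83.
At 20.2°: sec²(20.2°) = 1/0.9385² = 1.135.
Ratio = 13.83/1.135 = cos²(20.2°)/cos²(74.4°) ≈ 12.2.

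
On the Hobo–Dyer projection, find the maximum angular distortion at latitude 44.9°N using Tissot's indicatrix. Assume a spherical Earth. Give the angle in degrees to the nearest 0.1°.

13.0°

Hobo–Dyer is a cylindrical equal-area projection with standard parallels at ±37.5°. Cylindrical equal-area (φ₀ = 37.5°): h = cos φ / cos 37.5° along meridians, k = cos 37.5° / cos φ along parallels; h·k = 1.
At 44.9°: h = 0.8928, k = 1.120; principal scales a = 1.120, b = 0.8928.
sin(ω/2) = (a − b)/(a + b) = 0.2272/2.013 = 0.1129, so ω = 2 arcsin(0.1129) ≈ 13.0°.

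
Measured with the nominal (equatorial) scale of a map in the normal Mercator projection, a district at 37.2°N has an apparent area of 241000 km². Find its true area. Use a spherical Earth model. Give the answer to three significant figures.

The Mercator projection is conformal; its linear scale factor is the same in every direction and equals sec φ = 1/cos φ.
Areal scale = k² = sec²φ = 1/cos²(37.2°) = 1/0.7965² = 1.576.
True area = apparent / (areal scale) = 241000 / 1.576 ≈ 153000 km².

153000 km²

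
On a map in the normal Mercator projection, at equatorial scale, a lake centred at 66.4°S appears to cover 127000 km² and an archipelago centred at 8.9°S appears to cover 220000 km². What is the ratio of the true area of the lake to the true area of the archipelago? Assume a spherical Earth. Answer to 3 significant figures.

Since Mercator area scale is 1/cos²φ, the true area equals the apparent area multiplied by cos²φ.
True area of lake: 127000 × cos²(66.4°) = 127000 × 0.1603 = 20360 km².
True area of archipelago: 220000 × cos²(8.9°) = 220000 × 0.9761 = 214700 km².
Ratio = 20360 / 214700 ≈ 0.0948.

0.0948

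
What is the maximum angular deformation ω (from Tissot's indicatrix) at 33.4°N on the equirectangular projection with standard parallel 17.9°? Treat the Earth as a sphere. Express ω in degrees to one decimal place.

The equidistant cylindrical projection with φ₀ = 17.9° has h = 1 (meridians true) and k = cos φ₀ / cos φ along parallels.
At 33.4°: h = 1.000, k = 1.140; principal scales a = 1.140, b = 1.000.
sin(ω/2) = (a − b)/(a + b) = 0.1398/2.140 = 0.06535, so ω = 2 arcsin(0.06535) ≈ 7.5°.

7.5°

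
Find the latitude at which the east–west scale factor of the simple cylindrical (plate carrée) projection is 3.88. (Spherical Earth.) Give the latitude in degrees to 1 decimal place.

75.1°

Plate carrée: h = 1, k = sec φ along parallels.
sec φ = 3.88  ⇒  cos φ = 0.2577  ⇒  φ ≈ 75.1°.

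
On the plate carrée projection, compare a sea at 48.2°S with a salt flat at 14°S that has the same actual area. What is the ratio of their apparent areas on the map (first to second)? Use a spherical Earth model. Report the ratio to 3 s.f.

In the plate carrée (x = Rλ, y = Rφ), meridians are true-scale (h = 1) and parallels are stretched by k = sec φ.
Areal scale at 48.2°: h·k = 1.000 × 1.500 = 1.500.
Areal scale at 14°: h·k = 1.000 × 1.031 = 1.031.
Ratio = 1.500/1.031 ≈ 1.46.

1.46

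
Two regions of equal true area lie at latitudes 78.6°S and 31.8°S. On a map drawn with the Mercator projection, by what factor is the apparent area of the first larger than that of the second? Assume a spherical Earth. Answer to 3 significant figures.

On Mercator, area is exaggerated by sec²φ = 1/cos²φ.
At 78.6°: sec²(78.6°) = 1/0.1977² = 25.60.
At 31.8°: sec²(31.8°) = 1/0.8499² = 1.384.
Ratio = 25.60/1.384 = cos²(31.8°)/cos²(78.6°) ≈ 18.5.

18.5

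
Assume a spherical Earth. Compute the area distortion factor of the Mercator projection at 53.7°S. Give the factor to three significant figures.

2.85

The Mercator projection is conformal; its linear scale factor is the same in every direction and equals sec φ = 1/cos φ.
Areal scale = k² = sec²φ = 1/cos²(53.7°) = 1/0.5920² = 2.853.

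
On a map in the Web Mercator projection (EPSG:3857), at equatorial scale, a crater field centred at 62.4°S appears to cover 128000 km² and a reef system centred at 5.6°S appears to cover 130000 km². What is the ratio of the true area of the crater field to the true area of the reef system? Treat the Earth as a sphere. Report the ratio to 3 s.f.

0.213

Mercator's areal exaggeration is sec²φ; hence true area = (apparent area) · cos²φ.
True area of crater field: 128000 × cos²(62.4°) = 128000 × 0.2146 = 27470 km².
True area of reef system: 130000 × cos²(5.6°) = 130000 × 0.9905 = 128800 km².
Ratio = 27470 / 128800 ≈ 0.213.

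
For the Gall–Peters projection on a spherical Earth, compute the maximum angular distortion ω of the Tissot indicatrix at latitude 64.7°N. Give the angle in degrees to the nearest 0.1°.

Gall–Peters is a cylindrical equal-area projection with standard parallels at ±45°. For cylindrical equal-area with standard parallel φ₀, h = cos φ / cos φ₀ and k = cos φ₀ / cos φ, so h·k = 1.
At 64.7°: h = 0.6044, k = 1.655; principal scales a = 1.655, b = 0.6044.
sin(ω/2) = (a − b)/(a + b) = 1.050/2.259 = 0.4649, so ω = 2 arcsin(0.4649) ≈ 55.4°.

55.4°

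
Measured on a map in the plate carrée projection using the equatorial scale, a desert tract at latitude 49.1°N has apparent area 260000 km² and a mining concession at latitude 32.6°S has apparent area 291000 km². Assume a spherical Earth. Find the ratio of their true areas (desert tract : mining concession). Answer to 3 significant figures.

On the plate carrée, areal scale = h·k = 1 × sec φ, so true area = apparent × cos φ.
True area of desert tract: 260000 × cos(49.1°) = 260000 × 0.6547 = 170200 km².
True area of mining concession: 291000 × cos(32.6°) = 291000 × 0.8425 = 245200 km².
Ratio = 170200 / 245200 ≈ 0.694.

0.694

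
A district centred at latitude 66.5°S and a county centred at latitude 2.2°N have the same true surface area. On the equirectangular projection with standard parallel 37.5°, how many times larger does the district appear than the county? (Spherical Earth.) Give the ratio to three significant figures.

2.51

The equidistant cylindrical projection with φ₀ = 37.5° has h = 1 (meridians true) and k = cos φ₀ / cos φ along parallels.
Areal scale at 66.5°: h·k = 1.000 × 1.990 = 1.990.
Areal scale at 2.2°: h·k = 1.000 × 0.7939 = 0.7939.
Ratio = 1.990/0.7939 ≈ 2.51.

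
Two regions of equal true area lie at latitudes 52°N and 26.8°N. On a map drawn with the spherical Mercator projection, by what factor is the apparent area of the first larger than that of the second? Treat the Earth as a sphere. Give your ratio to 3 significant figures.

2.10

Mercator areal scale is sec²φ.
At 52°: sec²(52°) = 1/0.6157² = 2.638.
At 26.8°: sec²(26.8°) = 1/0.8926² = 1.255.
Ratio = 2.638/1.255 = cos²(26.8°)/cos²(52°) ≈ 2.10.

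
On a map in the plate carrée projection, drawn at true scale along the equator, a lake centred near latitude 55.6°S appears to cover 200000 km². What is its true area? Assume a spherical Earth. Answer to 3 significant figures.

For the equirectangular projection with φ₀ = 0 (plate carrée), h = 1 along meridians and k = sec φ along parallels.
Areal scale = h·k = 1 × sec φ; at 55.6°, h = 1.000, k = 1.770, so h·k = 1.770.
True area = apparent / (areal scale) = 200000 / 1.770 ≈ 113000 km².

113000 km²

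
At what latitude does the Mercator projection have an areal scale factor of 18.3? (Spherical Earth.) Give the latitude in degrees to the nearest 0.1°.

Mercator areal scale is sec²φ.
sec²φ = 18.3  ⇒  cos²φ = 0.05464  ⇒  cos φ = 0.2338.
φ = arccos(0.2338) ≈ 76.5°.

76.5°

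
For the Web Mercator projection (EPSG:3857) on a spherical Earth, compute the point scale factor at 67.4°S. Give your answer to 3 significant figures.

Mercator is conformal, so the point scale is isotropic: h = k = sec φ = 1/cos φ.
k = 1/cos 67.4° = 1/0.3843 = 2.602.

2.60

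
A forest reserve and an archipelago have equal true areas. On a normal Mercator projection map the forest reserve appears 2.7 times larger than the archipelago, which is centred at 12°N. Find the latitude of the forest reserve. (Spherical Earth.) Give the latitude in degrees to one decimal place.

53.5°

Mercator areal scale is sec²φ, so apparent-area ratio = sec²φ₁ / sec²φ₂ = cos²φ₂ / cos²φ₁.
cos²φ₂ / cos²φ₁ = 2.7  ⇒  cos φ₁ = cos 12° / √2.7 = 0.9781/1.643 = 0.5953.
φ₁ = arccos(0.5953) ≈ 53.5°.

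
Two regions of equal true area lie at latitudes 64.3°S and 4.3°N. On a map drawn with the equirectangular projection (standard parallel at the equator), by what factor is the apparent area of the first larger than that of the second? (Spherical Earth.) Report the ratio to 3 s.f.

Plate carrée maps x = Rλ, y = Rφ. The meridian scale is h = 1 and the parallel scale is k = 1/cos φ = sec φ.
Areal scale at 64.3°: h·k = 1.000 × 2.306 = 2.306.
Areal scale at 4.3°: h·k = 1.000 × 1.003 = 1.003.
Ratio = 2.306/1.003 ≈ 2.30.

2.30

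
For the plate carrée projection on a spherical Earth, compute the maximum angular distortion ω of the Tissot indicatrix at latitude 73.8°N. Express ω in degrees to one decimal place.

68.6°

For the equirectangular projection with φ₀ = 0 (plate carrée), h = 1 along meridians and k = sec φ along parallels.
At 73.8°: h = 1.000, k = 3.584; principal scales a = 3.584, b = 1.000.
sin(ω/2) = (a − b)/(a + b) = 2.584/4.584 = 0.5637, so ω = 2 arcsin(0.5637) ≈ 68.6°.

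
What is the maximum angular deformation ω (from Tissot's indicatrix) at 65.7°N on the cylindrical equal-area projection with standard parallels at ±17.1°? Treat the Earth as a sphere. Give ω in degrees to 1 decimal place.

86.8°

A cylindrical equal-area projection with standard parallel φ₀ has meridian scale h = cos φ / cos φ₀ and parallel scale k = cos φ₀ / cos φ (so areas are preserved, h·k = 1).
At 65.7°: h = 0.4305, k = 2.323; principal scales a = 2.323, b = 0.4305.
sin(ω/2) = (a − b)/(a + b) = 1.892/2.753 = 0.6872, so ω = 2 arcsin(0.6872) ≈ 86.8°.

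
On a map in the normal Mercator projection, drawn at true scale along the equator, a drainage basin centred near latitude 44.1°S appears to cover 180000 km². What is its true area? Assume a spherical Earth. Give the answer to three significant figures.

For Mercator, h = k = sec φ (a conformal cylindrical projection has a single point scale, 1/cos φ).
Areal scale = k² = sec²φ = 1/cos²(44.1°) = 1/0.7181² = 1.939.
True area = apparent / (areal scale) = 180000 / 1.939 ≈ 92800 km².

92800 km²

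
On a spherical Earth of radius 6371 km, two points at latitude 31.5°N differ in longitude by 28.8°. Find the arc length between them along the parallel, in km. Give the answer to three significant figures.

Arc length along a parallel = R cos φ · Δλ (with Δλ in radians).
= 6371 × cos 31.5° × (28.8° × π/180) = 6371 × 0.8526 × 0.5027 ≈ 2730 km.

2730 km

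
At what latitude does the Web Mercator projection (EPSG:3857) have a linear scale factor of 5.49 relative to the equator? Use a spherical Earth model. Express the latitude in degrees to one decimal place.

79.5°

Mercator scale is k = sec φ = 1/cos φ.
1/cos φ = 5.49  ⇒  cos φ = 0.1821  ⇒  φ = arccos(0.1821) ≈ 79.5°.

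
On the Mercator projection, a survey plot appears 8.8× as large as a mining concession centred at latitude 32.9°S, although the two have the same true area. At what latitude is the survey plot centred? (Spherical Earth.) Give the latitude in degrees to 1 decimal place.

On Mercator, (apparent₁)/(apparent₂) = sec²φ₁ / sec²φ₂ when true areas are equal.
cos²φ₂ / cos²φ₁ = 8.8  ⇒  cos φ₁ = cos 32.9° / √8.8 = 0.8396/2.966 = 0.2830.
φ₁ = arccos(0.2830) ≈ 73.6°.

73.6°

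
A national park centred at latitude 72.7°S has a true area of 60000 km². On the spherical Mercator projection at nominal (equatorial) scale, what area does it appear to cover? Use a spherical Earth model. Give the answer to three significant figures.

678000 km²

Mercator is conformal, so the point scale is isotropic: h = k = sec φ = 1/cos φ.
Areal scale = k² = sec²φ = 1/cos²(72.7°) = 1/0.2974² = 11.31.
Apparent area = 60000 × 11.31 ≈ 678000 km².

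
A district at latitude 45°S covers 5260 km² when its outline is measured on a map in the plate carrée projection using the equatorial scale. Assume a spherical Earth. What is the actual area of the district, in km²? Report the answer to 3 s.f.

Plate carrée maps x = Rλ, y = Rφ. The meridian scale is h = 1 and the parallel scale is k = 1/cos φ = sec φ.
Areal scale = h·k = 1 × sec φ; at 45°, h = 1.000, k = 1.414, so h·k = 1.414.
True area = apparent / (areal scale) = 5260 / 1.414 ≈ 3720 km².

3720 km²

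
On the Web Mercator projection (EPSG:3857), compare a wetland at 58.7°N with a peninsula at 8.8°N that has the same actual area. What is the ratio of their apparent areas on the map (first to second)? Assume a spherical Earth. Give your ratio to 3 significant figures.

3.62

On Mercator, area is exaggerated by sec²φ = 1/cos²φ.
At 58.7°: sec²(58.7°) = 1/0.5195² = 3.705.
At 8.8°: sec²(8.8°) = 1/0.9882² = 1.024.
Ratio = 3.705/1.024 = cos²(8.8°)/cos²(58.7°) ≈ 3.62.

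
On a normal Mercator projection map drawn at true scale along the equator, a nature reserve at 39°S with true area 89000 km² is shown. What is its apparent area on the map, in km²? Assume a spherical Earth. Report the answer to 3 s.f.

The Mercator projection is conformal; its linear scale factor is the same in every direction and equals sec φ = 1/cos φ.
Areal scale = k² = sec²φ = 1/cos²(39°) = 1/0.7771² = 1.656.
Apparent area = 89000 × 1.656 ≈ 147000 km².

147000 km²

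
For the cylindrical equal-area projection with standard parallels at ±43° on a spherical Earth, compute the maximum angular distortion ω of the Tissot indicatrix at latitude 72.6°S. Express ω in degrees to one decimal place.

91.0°

For cylindrical equal-area with standard parallel φ₀, h = cos φ / cos φ₀ and k = cos φ₀ / cos φ, so h·k = 1.
At 72.6°: h = 0.4089, k = 2.446; principal scales a = 2.446, b = 0.4089.
sin(ω/2) = (a − b)/(a + b) = 2.037/2.855 = 0.7135, so ω = 2 arcsin(0.7135) ≈ 91.0°.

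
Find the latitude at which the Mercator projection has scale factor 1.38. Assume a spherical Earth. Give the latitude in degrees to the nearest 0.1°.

43.6°

Mercator scale is k = sec φ = 1/cos φ.
1/cos φ = 1.38  ⇒  cos φ = 0.7246  ⇒  φ = arccos(0.7246) ≈ 43.6°.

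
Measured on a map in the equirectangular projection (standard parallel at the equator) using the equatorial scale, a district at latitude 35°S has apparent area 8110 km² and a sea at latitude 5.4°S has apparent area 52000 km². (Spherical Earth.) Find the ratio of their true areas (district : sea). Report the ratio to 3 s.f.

Plate carrée has h = 1 and k = sec φ, giving areal scale sec φ; true area = (apparent area) · cos φ.
True area of district: 8110 × cos(35°) = 8110 × 0.8192 = 6643 km².
True area of sea: 52000 × cos(5.4°) = 52000 × 0.9956 = 51770 km².
Ratio = 6643 / 51770 ≈ 0.128.

0.128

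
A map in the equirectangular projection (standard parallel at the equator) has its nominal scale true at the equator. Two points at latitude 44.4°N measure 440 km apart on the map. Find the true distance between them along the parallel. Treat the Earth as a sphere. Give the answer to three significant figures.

314 km

In the plate carrée (x = Rλ, y = Rφ), meridians are true-scale (h = 1) and parallels are stretched by k = sec φ.
Along the parallel at 44.4°, map distances are exaggerated by k = sec 44.4° = 1.400.
True distance = 440 / 1.400 = 440 × cos 44.4° ≈ 314 km.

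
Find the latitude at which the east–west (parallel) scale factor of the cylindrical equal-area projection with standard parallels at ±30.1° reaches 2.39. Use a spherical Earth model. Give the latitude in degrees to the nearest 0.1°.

For cylindrical equal-area with standard parallel φ₀, h = cos φ / cos φ₀ and k = cos φ₀ / cos φ, so h·k = 1.
k = cos φ₀ / cos φ = 2.39  ⇒  cos φ = cos 30.1° / 2.39 = 0.3620.
φ = arccos(0.3620) ≈ 68.8°.

68.8°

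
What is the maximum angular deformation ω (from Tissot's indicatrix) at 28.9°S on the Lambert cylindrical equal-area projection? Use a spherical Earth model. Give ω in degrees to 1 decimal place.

15.2°

The Lambert cylindrical equal-area projection is the cylindrical equal-area projection with its standard parallel at the equator (φ₀ = 0). For cylindrical equal-area with standard parallel φ₀, h = cos φ / cos φ₀ and k = cos φ₀ / cos φ, so h·k = 1.
At 28.9°: h = 0.8755, k = 1.142; principal scales a = 1.142, b = 0.8755.
sin(ω/2) = (a − b)/(a + b) = 0.2668/2.018 = 0.1322, so ω = 2 arcsin(0.1322) ≈ 15.2°.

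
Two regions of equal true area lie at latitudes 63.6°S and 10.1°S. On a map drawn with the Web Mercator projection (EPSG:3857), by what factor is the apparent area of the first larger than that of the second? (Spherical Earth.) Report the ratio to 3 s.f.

Mercator is conformal with k = sec φ, so areal scale = k² = sec²φ.
At 63.6°: sec²(63.6°) = 1/0.4446² = 5.058.
At 10.1°: sec²(10.1°) = 1/0.9845² = 1.032.
Ratio = 5.058/1.032 = cos²(10.1°)/cos²(63.6°) ≈ 4.90.

4.90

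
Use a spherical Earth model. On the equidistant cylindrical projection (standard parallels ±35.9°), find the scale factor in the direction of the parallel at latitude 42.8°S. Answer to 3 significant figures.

1.10

With standard parallel φ₀ = 35.9°, the equirectangular projection gives x = Rλ cos φ₀, y = Rφ, so h = 1 and k = cos 35.9° / cos φ.
k = cos 35.9° / cos 42.8° = 0.8100/0.7337 = 1.104.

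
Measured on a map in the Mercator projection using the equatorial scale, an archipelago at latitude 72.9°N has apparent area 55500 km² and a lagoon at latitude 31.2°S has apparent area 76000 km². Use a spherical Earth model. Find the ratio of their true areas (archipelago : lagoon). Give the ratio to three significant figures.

Since Mercator area scale is 1/cos²φ, the true area equals the apparent area multiplied by cos²φ.
True area of archipelago: 55500 × cos²(72.9°) = 55500 × 0.08646 = 4799 km².
True area of lagoon: 76000 × cos²(31.2°) = 76000 × 0.7316 = 55610 km².
Ratio = 4799 / 55610 ≈ 0.0863.

0.0863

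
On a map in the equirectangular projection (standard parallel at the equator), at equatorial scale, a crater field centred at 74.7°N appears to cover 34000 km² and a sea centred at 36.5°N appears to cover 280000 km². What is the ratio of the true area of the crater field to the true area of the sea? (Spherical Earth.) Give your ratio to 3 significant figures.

On the plate carrée, areal scale = h·k = 1 × sec φ, so true area = apparent × cos φ.
True area of crater field: 34000 × cos(74.7°) = 34000 × 0.2639 = 8972 km².
True area of sea: 280000 × cos(36.5°) = 280000 × 0.8039 = 225100 km².
Ratio = 8972 / 225100 ≈ 0.0399.

0.0399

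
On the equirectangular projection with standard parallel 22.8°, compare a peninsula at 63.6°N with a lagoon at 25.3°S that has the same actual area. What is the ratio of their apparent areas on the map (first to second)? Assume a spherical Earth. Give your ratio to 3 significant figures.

In the equirectangular projection with standard parallel φ₀ = 22.8° (x = Rλ cos φ₀, y = Rφ), meridians are true-scale (h = 1) and the parallel scale is k = cos φ₀ / cos φ.
Areal scale at 63.6°: h·k = 1.000 × 2.073 = 2.073.
Areal scale at 25.3°: h·k = 1.000 × 1.020 = 1.020.
Ratio = 2.073/1.020 ≈ 2.03.

2.03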